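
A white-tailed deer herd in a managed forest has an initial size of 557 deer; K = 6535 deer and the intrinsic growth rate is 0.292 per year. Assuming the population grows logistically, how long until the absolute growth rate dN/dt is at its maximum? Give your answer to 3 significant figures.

8.13 years

Logistic growth is fastest at N = K/2 = 3267.5.
A = (K − N₀)/N₀ = 10.732. Set K/(1 + A·e^(−rt)) = K/2 → A·e^(−rt) = 1.
e^(−0.292t) = 1/10.732 = 0.093175, so t = ln(10.732)/0.292 = 2.3733/0.292 = 8.1277.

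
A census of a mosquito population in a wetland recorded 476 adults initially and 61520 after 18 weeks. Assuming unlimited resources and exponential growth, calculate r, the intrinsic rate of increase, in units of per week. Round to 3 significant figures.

From N(t) = N₀·e^(rt): e^(r·18) = 61520/476 = 129.24.
r·18 = ln(129.24) = 4.8617, so r = 4.8617/18 = 0.27009.

0.270 per week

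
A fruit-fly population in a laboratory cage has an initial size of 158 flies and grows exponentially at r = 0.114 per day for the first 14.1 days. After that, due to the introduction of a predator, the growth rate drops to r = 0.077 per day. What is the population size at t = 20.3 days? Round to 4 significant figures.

Phase 1: N(14.1) = 158·e^(0.114×14.1) = 158·e^1.607 = 788.392.
Phase 2 runs for 20.3 − 14.1 = 6.2 days at r = 0.077.
N(20.3) = 788.392·e^(0.077×6.2) = 788.392·e^0.4774 = 1270.79.

1271 flies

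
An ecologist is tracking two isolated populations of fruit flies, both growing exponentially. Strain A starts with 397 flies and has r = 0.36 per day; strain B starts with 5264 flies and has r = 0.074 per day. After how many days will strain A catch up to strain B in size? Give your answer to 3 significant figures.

Set 397·e^(0.36t) = 5264·e^(0.074t).
e^((0.36 − 0.074)t) = 5264/397 → e^(0.286·t) = 13.259.
0.286·t = ln(13.259) = 2.5847, so t = 2.5847/0.286 = 9.0374.

9.04 days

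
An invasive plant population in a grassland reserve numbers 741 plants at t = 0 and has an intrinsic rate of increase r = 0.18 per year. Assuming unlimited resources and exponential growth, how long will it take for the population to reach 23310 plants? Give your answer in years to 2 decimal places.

Set N₀·e^(rt) = 23310: e^(0.18·t) = 23310/741 = 31.457.
0.18·t = ln(31.457) = 3.4486, so t = 3.4486/0.18 = 19.159.

19.16 years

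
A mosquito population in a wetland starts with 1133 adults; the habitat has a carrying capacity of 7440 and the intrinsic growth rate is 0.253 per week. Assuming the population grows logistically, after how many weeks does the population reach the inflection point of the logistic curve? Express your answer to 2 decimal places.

6.79 weeks

Logistic growth is fastest at N = K/2 = 3720.
A = (K − N₀)/N₀ = 5.5666. Set K/(1 + A·e^(−rt)) = K/2 → A·e^(−rt) = 1.
e^(−0.253t) = 1/5.5666 = 0.179642, so t = ln(5.5666)/0.253 = 1.7168/0.253 = 6.7857.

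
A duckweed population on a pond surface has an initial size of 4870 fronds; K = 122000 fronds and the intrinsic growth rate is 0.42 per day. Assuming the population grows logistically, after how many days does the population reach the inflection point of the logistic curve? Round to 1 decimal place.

Logistic growth is fastest at N = K/2 = 61000.
A = (K − N₀)/N₀ = 24.051. Set K/(1 + A·e^(−rt)) = K/2 → A·e^(−rt) = 1.
e^(−0.42t) = 1/24.051 = 0.0415777, so t = ln(24.051)/0.42 = 3.1802/0.42 = 7.5719.

7.6 days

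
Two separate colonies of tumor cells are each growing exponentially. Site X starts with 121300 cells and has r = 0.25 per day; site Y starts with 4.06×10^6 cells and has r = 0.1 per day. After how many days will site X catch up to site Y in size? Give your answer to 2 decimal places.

Set 121300·e^(0.25t) = 4.06×10^6·e^(0.1t).
e^((0.25 − 0.1)t) = 4.06×10^6/121300 → e^(0.15·t) = 33.471.
0.15·t = ln(33.471) = 3.5107, so t = 3.5107/0.15 = 23.404.

23.40 days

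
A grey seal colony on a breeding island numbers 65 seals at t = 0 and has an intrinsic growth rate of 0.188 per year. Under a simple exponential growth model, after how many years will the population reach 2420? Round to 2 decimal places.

19.24 years

Set N₀·e^(rt) = 2420: e^(0.188·t) = 2420/65 = 37.231.
0.188·t = ln(37.231) = 3.6171, so t = 3.6171/0.188 = 19.24.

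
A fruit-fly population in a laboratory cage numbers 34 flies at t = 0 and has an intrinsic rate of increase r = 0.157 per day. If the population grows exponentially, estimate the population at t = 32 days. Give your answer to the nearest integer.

N(t) = N₀·e^(rt) = 34 × e^(0.157×32) = 34 × e^5.024.
e^5.024 ≈ 152.02, so N ≈ 34 × 152.02 = 5168.62.

5169 flies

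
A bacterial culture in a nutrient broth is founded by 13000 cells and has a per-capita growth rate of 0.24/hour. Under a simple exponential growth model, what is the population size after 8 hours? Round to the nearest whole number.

88672 cells

N(t) = N₀·e^(rt) = 13000 × e^(0.24×8) = 13000 × e^1.92.
e^1.92 ≈ 6.821, so N ≈ 13000 × 6.821 = 88672.5.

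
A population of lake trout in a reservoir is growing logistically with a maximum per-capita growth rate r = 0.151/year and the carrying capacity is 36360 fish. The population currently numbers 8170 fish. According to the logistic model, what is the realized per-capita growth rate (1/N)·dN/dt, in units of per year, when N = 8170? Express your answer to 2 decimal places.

(1/N)·dN/dt = r(1 − N/K) = 0.151 × (1 − 8170/36360).
= 0.151 × 0.7753 = 0.11707.

0.12 per year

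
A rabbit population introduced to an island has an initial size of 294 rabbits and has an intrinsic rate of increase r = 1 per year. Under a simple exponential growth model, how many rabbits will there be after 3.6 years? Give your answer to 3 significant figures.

10800 rabbits

N(t) = N₀·e^(rt) = 294 × e^(1×3.6) = 294 × e^3.6.
e^3.6 ≈ 36.598, so N ≈ 294 × 36.598 = 10759.9.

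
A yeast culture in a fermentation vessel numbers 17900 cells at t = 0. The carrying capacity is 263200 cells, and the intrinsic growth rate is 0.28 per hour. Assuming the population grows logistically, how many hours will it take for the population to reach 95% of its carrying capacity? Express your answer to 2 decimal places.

A = (K − N₀)/N₀ = (263200 − 17900)/17900 = 13.704.
Solve 263200/(1 + 13.704·e^(−0.28t)) = 250040: 1 + 13.704·e^(−0.28t) = 1.0526, so e^(−0.28t) = 0.00384062.
−0.28·t = ln(0.00384062) = -5.5621, so t = 5.5621/0.28 = 19.865.

19.86 hours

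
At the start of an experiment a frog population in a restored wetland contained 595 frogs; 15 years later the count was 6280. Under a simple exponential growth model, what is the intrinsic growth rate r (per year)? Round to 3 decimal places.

From N(t) = N₀·e^(rt): e^(r·15) = 6280/595 = 10.555.
r·15 = ln(10.555) = 2.3566, so r = 2.3566/15 = 0.1571.

0.157 per year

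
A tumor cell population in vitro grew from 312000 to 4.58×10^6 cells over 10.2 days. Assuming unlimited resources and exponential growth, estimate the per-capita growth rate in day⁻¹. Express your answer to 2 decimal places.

0.26 per day

From N(t) = N₀·e^(rt): e^(r·10.2) = 4.58×10^6/312000 = 14.679.
r·10.2 = ln(14.679) = 2.6865, so r = 2.6865/10.2 = 0.26338.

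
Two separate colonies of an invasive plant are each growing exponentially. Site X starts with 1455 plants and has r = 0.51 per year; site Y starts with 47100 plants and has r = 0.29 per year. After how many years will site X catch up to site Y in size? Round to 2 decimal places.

Set 1455·e^(0.51t) = 47100·e^(0.29t).
e^((0.51 − 0.29)t) = 47100/1455 → e^(0.22·t) = 32.371.
0.22·t = ln(32.371) = 3.4773, so t = 3.4773/0.22 = 15.806.

15.81 years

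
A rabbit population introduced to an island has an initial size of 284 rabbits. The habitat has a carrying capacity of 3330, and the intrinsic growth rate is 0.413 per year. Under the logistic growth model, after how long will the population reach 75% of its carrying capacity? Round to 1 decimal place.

A = (K − N₀)/N₀ = (3330 − 284)/284 = 10.725.
Solve 3330/(1 + 10.725·e^(−0.413t)) = 2497.5: 1 + 10.725·e^(−0.413t) = 1.3333, so e^(−0.413t) = 0.031079.
−0.413·t = ln(0.031079) = -3.4712, so t = 3.4712/0.413 = 8.4049.

8.4 years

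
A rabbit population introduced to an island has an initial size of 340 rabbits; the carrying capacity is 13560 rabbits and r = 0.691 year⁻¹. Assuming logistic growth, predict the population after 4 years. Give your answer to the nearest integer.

A = (K − N₀)/N₀ = (13560 − 340)/340 = 38.882.
N(t) = K/(1 + A·e^(−rt)) = 13560/(1 + 38.882×e^(−0.691×4)).
e^(−2.764) = 0.063039; denominator = 1 + 38.882×0.063039 = 3.4511.
N = 13560/3.4511 = 3929.17.

3929 rabbits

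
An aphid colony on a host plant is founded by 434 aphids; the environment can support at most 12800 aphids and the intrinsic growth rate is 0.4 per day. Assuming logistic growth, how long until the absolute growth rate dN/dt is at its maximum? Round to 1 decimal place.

Logistic growth is fastest at N = K/2 = 6400.
A = (K − N₀)/N₀ = 28.493. Set K/(1 + A·e^(−rt)) = K/2 → A·e^(−rt) = 1.
e^(−0.4t) = 1/28.493 = 0.0350962, so t = ln(28.493)/0.4 = 3.3497/0.4 = 8.3742.

8.4 days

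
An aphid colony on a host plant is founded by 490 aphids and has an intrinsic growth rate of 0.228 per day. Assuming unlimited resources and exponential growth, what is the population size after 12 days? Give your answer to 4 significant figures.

N(t) = N₀·e^(rt) = 490 × e^(0.228×12) = 490 × e^2.736.
e^2.736 ≈ 15.425, so N ≈ 490 × 15.425 = 7558.33.

7558 aphids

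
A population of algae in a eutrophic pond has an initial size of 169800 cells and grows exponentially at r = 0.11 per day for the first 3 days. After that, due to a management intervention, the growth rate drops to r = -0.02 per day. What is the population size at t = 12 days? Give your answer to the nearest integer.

Phase 1: N(3) = 169800·e^(0.11×3) = 169800·e^0.33 = 236186.
Phase 2 runs for 12 − 3 = 9 days at r = -0.02.
N(12) = 236186·e^(-0.02×9) = 236186·e^-0.18 = 197279.

197279 cells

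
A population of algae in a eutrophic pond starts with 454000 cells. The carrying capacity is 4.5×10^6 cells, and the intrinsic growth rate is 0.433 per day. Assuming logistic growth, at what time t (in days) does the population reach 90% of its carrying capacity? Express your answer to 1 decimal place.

A = (K − N₀)/N₀ = (4.5×10^6 − 454000)/454000 = 8.9119.
Solve 4.5×10^6/(1 + 8.9119·e^(−0.433t)) = 4.05×10^6: 1 + 8.9119·e^(−0.433t) = 1.1111, so e^(−0.433t) = 0.0124677.
−0.433·t = ln(0.0124677) = -4.3846, so t = 4.3846/0.433 = 10.126.

10.1 days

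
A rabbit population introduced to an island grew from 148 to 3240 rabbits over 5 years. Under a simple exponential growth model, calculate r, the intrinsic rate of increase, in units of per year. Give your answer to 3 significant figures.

0.617 per year

From N(t) = N₀·e^(rt): e^(r·5) = 3240/148 = 21.892.
r·5 = ln(21.892) = 3.0861, so r = 3.0861/5 = 0.61722.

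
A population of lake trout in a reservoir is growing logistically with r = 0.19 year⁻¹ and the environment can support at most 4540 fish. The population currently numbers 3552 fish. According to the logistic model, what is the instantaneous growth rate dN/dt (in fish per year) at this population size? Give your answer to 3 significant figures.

147 fish per year

dN/dt = rN(1 − N/K) = 0.19 × 3552 × (1 − 3552/4540).
1 − 3552/4540 = 0.21762; dN/dt = 0.19 × 3552 × 0.21762 = 146.87.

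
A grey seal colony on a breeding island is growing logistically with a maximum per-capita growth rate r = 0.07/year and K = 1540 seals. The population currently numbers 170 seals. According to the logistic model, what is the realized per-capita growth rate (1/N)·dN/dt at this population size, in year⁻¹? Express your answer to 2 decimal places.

(1/N)·dN/dt = r(1 − N/K) = 0.07 × (1 − 170/1540).
= 0.07 × 0.88961 = 0.062273.

0.06 per year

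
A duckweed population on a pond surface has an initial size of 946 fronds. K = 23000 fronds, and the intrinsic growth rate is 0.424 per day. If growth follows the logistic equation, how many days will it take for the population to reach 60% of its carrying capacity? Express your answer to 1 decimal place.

8.4 days

A = (K − N₀)/N₀ = (23000 − 946)/946 = 23.313.
Solve 23000/(1 + 23.313·e^(−0.424t)) = 13800: 1 + 23.313·e^(−0.424t) = 1.6667, so e^(−0.424t) = 0.0285965.
−0.424·t = ln(0.0285965) = -3.5545, so t = 3.5545/0.424 = 8.3832.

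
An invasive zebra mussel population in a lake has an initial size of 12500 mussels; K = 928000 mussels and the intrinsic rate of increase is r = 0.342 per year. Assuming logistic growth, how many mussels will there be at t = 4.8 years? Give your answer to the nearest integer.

A = (K − N₀)/N₀ = (928000 − 12500)/12500 = 73.24.
N(t) = K/(1 + A·e^(−rt)) = 928000/(1 + 73.24×e^(−0.342×4.8)).
e^(−1.642) = 0.19367; denominator = 1 + 73.24×0.19367 = 15.184.
N = 928000/15.184 = 61115.4.

61115 mussels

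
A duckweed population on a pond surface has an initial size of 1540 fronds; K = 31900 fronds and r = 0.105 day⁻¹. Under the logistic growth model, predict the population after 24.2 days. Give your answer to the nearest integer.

A = (K − N₀)/N₀ = (31900 − 1540)/1540 = 19.714.
N(t) = K/(1 + A·e^(−rt)) = 31900/(1 + 19.714×e^(−0.105×24.2)).
e^(−2.541) = 0.078788; denominator = 1 + 19.714×0.078788 = 2.5532.
N = 31900/2.5532 = 12493.9.

12494 fronds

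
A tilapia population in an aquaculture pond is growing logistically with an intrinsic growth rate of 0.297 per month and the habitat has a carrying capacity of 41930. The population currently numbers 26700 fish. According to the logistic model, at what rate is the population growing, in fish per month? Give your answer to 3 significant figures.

dN/dt = rN(1 − N/K) = 0.297 × 26700 × (1 − 26700/41930).
1 − 26700/41930 = 0.36322; dN/dt = 0.297 × 26700 × 0.36322 = 2880.3.

2880 fish per month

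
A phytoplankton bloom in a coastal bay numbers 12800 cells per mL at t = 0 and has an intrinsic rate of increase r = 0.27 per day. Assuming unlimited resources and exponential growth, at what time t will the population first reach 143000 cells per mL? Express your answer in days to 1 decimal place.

8.9 days

Set N₀·e^(rt) = 143000: e^(0.27·t) = 143000/12800 = 11.172.
0.27·t = ln(11.172) = 2.4134, so t = 2.4134/0.27 = 8.9385.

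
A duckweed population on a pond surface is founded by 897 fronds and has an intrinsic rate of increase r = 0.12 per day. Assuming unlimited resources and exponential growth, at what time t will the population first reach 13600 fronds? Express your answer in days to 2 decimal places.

Set N₀·e^(rt) = 13600: e^(0.12·t) = 13600/897 = 15.162.
0.12·t = ln(15.162) = 2.7188, so t = 2.7188/0.12 = 22.656.

22.66 days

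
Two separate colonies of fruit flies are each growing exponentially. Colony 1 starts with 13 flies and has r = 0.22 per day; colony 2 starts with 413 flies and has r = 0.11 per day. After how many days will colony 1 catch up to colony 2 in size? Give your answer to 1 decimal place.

Set 13·e^(0.22t) = 413·e^(0.11t).
e^((0.22 − 0.11)t) = 413/13 → e^(0.11·t) = 31.769.
0.11·t = ln(31.769) = 3.4585, so t = 3.4585/0.11 = 31.441.

31.4 days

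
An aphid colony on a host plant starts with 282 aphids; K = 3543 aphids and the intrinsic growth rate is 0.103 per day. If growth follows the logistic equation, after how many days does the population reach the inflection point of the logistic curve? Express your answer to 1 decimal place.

Logistic growth is fastest at N = K/2 = 1771.5.
A = (K − N₀)/N₀ = 11.564. Set K/(1 + A·e^(−rt)) = K/2 → A·e^(−rt) = 1.
e^(−0.103t) = 1/11.564 = 0.0864765, so t = ln(11.564)/0.103 = 2.4479/0.103 = 23.766.

23.8 days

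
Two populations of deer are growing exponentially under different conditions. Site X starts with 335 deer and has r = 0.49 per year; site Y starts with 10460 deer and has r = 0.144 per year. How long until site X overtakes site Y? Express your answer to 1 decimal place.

Set 335·e^(0.49t) = 10460·e^(0.144t).
e^((0.49 − 0.144)t) = 10460/335 → e^(0.346·t) = 31.224.
0.346·t = ln(31.224) = 3.4412, so t = 3.4412/0.346 = 9.9456.

9.9 years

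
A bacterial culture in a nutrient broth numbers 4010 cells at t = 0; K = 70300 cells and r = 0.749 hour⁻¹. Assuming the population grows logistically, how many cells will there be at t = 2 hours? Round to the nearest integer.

14970 cells

A = (K − N₀)/N₀ = (70300 − 4010)/4010 = 16.531.
N(t) = K/(1 + A·e^(−rt)) = 70300/(1 + 16.531×e^(−0.749×2)).
e^(−1.498) = 0.22358; denominator = 1 + 16.531×0.22358 = 4.696.
N = 70300/4.696 = 14970.2.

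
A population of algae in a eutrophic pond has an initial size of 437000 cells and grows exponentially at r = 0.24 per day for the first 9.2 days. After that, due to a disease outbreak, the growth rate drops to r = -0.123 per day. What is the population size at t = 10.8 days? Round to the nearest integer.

Phase 1: N(9.2) = 437000·e^(0.24×9.2) = 437000·e^2.208 = 3.975609×10^6.
Phase 2 runs for 10.8 − 9.2 = 1.6 days at r = -0.123.
N(10.8) = 3.975609×10^6·e^(-0.123×1.6) = 3.975609×10^6·e^-0.1968 = 3.265386×10^6.

3265386 cells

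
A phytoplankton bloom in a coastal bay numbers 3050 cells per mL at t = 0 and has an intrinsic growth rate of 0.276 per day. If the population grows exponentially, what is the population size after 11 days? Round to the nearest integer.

N(t) = N₀·e^(rt) = 3050 × e^(0.276×11) = 3050 × e^3.036.
e^3.036 ≈ 20.822, so N ≈ 3050 × 20.822 = 63506.5.

63506 cells per mL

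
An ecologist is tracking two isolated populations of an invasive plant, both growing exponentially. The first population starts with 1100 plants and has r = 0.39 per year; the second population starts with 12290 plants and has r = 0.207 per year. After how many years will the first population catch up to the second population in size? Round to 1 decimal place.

13.2 years

Set 1100·e^(0.39t) = 12290·e^(0.207t).
e^((0.39 − 0.207)t) = 12290/1100 → e^(0.183·t) = 11.173.
0.183·t = ln(11.173) = 2.4135, so t = 2.4135/0.183 = 13.188.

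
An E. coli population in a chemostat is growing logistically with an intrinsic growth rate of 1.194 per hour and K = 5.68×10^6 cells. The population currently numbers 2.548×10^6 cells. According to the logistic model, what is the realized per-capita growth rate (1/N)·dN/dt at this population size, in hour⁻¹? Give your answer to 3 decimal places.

0.658 per hour

(1/N)·dN/dt = r(1 − N/K) = 1.194 × (1 − 2.548×10^6/5.68×10^6).
= 1.194 × 0.55141 = 0.65838.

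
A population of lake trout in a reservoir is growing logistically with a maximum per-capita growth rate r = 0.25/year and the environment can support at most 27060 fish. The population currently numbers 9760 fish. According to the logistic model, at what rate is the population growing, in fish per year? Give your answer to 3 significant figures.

1560 fish per year

dN/dt = rN(1 − N/K) = 0.25 × 9760 × (1 − 9760/27060).
1 − 9760/27060 = 0.63932; dN/dt = 0.25 × 9760 × 0.63932 = 1559.9.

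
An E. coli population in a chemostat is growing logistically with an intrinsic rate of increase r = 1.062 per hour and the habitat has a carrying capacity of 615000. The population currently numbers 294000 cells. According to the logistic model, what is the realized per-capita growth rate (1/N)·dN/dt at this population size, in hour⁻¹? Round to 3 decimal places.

(1/N)·dN/dt = r(1 − N/K) = 1.062 × (1 − 294000/615000).
= 1.062 × 0.52195 = 0.55431.

0.554 per hour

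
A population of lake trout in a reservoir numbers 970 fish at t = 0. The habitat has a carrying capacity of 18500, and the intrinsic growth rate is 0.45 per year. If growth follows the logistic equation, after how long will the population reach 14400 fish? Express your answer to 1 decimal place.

9.2 years

A = (K − N₀)/N₀ = (18500 − 970)/970 = 18.072.
Solve 18500/(1 + 18.072·e^(−0.45t)) = 14400: 1 + 18.072·e^(−0.45t) = 1.2847, so e^(−0.45t) = 0.0157547.
−0.45·t = ln(0.0157547) = -4.1506, so t = 4.1506/0.45 = 9.2236.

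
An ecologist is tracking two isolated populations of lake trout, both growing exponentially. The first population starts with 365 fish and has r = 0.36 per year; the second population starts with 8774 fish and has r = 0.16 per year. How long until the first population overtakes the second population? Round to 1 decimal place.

15.9 years

Set 365·e^(0.36t) = 8774·e^(0.16t).
e^((0.36 − 0.16)t) = 8774/365 → e^(0.2·t) = 24.038.
0.2·t = ln(24.038) = 3.1797, so t = 3.1797/0.2 = 15.898.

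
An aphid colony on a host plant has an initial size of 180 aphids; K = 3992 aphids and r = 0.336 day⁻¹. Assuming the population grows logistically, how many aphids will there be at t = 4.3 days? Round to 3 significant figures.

666 aphids

A = (K − N₀)/N₀ = (3992 − 180)/180 = 21.178.
N(t) = K/(1 + A·e^(−rt)) = 3992/(1 + 21.178×e^(−0.336×4.3)).
e^(−1.445) = 0.23579; denominator = 1 + 21.178×0.23579 = 5.9936.
N = 3992/5.9936 = 666.046.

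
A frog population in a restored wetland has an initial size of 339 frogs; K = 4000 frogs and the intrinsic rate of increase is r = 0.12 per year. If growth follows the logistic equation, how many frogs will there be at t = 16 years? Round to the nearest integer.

1548 frogs

A = (K − N₀)/N₀ = (4000 − 339)/339 = 10.799.
N(t) = K/(1 + A·e^(−rt)) = 4000/(1 + 10.799×e^(−0.12×16)).
e^(−1.92) = 0.14661; denominator = 1 + 10.799×0.14661 = 2.5833.
N = 4000/2.5833 = 1548.43.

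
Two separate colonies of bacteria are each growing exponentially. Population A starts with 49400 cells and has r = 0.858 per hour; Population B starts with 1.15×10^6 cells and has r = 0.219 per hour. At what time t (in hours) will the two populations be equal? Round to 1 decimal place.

4.9 hours

Set 49400·e^(0.858t) = 1.15×10^6·e^(0.219t).
e^((0.858 − 0.219)t) = 1.15×10^6/49400 → e^(0.639·t) = 23.279.
0.639·t = ln(23.279) = 3.1476, so t = 3.1476/0.639 = 4.9258.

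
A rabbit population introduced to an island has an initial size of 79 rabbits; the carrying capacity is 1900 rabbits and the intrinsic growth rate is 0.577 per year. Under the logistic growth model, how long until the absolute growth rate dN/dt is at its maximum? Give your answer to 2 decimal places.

5.44 years

Logistic growth is fastest at N = K/2 = 950.
A = (K − N₀)/N₀ = 23.051. Set K/(1 + A·e^(−rt)) = K/2 → A·e^(−rt) = 1.
e^(−0.577t) = 1/23.051 = 0.0433828, so t = ln(23.051)/0.577 = 3.1377/0.577 = 5.4379.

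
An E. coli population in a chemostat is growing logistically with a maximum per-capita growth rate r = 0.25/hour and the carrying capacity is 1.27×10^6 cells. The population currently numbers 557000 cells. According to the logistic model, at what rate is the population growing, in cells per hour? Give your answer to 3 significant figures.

dN/dt = rN(1 − N/K) = 0.25 × 557000 × (1 − 557000/1.27×10^6).
1 − 557000/1.27×10^6 = 0.56142; dN/dt = 0.25 × 557000 × 0.56142 = 78177.

78200 cells per hour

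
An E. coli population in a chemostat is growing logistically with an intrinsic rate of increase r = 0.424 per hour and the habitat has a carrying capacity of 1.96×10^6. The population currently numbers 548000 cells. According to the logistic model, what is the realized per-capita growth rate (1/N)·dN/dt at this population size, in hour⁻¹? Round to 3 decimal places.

(1/N)·dN/dt = r(1 − N/K) = 0.424 × (1 − 548000/1.96×10^6).
= 0.424 × 0.72041 = 0.30545.

0.305 per hour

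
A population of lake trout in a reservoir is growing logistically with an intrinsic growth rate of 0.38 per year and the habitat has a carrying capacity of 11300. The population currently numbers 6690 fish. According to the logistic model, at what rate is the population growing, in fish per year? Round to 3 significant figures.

dN/dt = rN(1 − N/K) = 0.38 × 6690 × (1 − 6690/11300).
1 − 6690/11300 = 0.40796; dN/dt = 0.38 × 6690 × 0.40796 = 1037.1.

1040 fish per year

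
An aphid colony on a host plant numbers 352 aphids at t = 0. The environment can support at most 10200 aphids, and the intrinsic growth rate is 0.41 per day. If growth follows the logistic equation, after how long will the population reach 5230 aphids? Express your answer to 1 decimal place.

A = (K − N₀)/N₀ = (10200 − 352)/352 = 27.977.
Solve 10200/(1 + 27.977·e^(−0.41t)) = 5230: 1 + 27.977·e^(−0.41t) = 1.9503, so e^(−0.41t) = 0.0339664.
−0.41·t = ln(0.0339664) = -3.3824, so t = 3.3824/0.41 = 8.2497.

8.2 days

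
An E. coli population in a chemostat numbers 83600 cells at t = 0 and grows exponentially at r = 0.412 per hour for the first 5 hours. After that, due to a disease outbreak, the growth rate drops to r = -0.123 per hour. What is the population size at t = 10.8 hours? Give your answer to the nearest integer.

321386 cells

Phase 1: N(5) = 83600·e^(0.412×5) = 83600·e^2.06 = 655923.
Phase 2 runs for 10.8 − 5 = 5.8 hours at r = -0.123.
N(10.8) = 655923·e^(-0.123×5.8) = 655923·e^-0.7134 = 321386.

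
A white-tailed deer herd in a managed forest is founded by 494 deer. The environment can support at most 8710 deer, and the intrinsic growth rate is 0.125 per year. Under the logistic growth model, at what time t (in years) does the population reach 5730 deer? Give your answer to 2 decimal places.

27.72 years

A = (K − N₀)/N₀ = (8710 − 494)/494 = 16.632.
Solve 8710/(1 + 16.632·e^(−0.125t)) = 5730: 1 + 16.632·e^(−0.125t) = 1.5201, so e^(−0.125t) = 0.03127.
−0.125·t = ln(0.03127) = -3.4651, so t = 3.4651/0.125 = 27.721.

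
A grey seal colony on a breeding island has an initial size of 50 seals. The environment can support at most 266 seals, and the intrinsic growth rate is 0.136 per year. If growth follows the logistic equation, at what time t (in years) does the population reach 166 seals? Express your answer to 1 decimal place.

A = (K − N₀)/N₀ = (266 − 50)/50 = 4.32.
Solve 266/(1 + 4.32·e^(−0.136t)) = 166: 1 + 4.32·e^(−0.136t) = 1.6024, so e^(−0.136t) = 0.139447.
−0.136·t = ln(0.139447) = -1.9701, so t = 1.9701/0.136 = 14.486.

14.5 years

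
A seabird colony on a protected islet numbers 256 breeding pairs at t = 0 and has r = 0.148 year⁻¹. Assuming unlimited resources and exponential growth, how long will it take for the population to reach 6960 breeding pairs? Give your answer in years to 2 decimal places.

22.32 years

Set N₀·e^(rt) = 6960: e^(0.148·t) = 6960/256 = 27.188.
0.148·t = ln(27.188) = 3.3028, so t = 3.3028/0.148 = 22.316.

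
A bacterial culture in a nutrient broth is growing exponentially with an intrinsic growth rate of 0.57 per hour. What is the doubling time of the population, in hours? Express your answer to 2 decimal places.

Doubling time t_d = ln(2)/r = 0.6931/0.57 = 1.216.

1.22 hours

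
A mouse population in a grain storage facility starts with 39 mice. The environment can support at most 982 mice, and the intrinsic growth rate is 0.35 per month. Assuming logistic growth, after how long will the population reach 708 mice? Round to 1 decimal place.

11.8 months

A = (K − N₀)/N₀ = (982 − 39)/39 = 24.179.
Solve 982/(1 + 24.179·e^(−0.35t)) = 708: 1 + 24.179·e^(−0.35t) = 1.387, so e^(−0.35t) = 0.0160055.
−0.35·t = ln(0.0160055) = -4.1348, so t = 4.1348/0.35 = 11.814.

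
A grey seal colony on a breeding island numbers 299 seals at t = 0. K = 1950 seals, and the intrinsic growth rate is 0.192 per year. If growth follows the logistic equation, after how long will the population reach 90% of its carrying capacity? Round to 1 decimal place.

A = (K − N₀)/N₀ = (1950 − 299)/299 = 5.5217.
Solve 1950/(1 + 5.5217·e^(−0.192t)) = 1755: 1 + 5.5217·e^(−0.192t) = 1.1111, so e^(−0.192t) = 0.0201225.
−0.192·t = ln(0.0201225) = -3.9059, so t = 3.9059/0.192 = 20.343.

20.3 years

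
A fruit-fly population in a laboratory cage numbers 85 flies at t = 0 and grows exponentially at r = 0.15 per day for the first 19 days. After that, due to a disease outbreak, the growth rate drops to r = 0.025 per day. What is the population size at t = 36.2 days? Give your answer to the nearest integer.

2259 flies

Phase 1: N(19) = 85·e^(0.15×19) = 85·e^2.85 = 1469.46.
Phase 2 runs for 36.2 − 19 = 17.2 days at r = 0.025.
N(36.2) = 1469.46·e^(0.025×17.2) = 1469.46·e^0.43 = 2258.94.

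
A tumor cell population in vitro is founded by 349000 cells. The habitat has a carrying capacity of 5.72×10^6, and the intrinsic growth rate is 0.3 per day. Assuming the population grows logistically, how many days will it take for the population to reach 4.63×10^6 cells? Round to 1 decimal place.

A = (K − N₀)/N₀ = (5.72×10^6 − 349000)/349000 = 15.39.
Solve 5.72×10^6/(1 + 15.39·e^(−0.3t)) = 4.63×10^6: 1 + 15.39·e^(−0.3t) = 1.2354, so e^(−0.3t) = 0.0152973.
−0.3·t = ln(0.0152973) = -4.1801, so t = 4.1801/0.3 = 13.934.

13.9 days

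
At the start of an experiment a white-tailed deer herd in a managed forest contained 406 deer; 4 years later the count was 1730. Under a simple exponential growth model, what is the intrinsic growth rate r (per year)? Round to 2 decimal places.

From N(t) = N₀·e^(rt): e^(r·4) = 1730/406 = 4.2611.
r·4 = ln(4.2611) = 1.4495, so r = 1.4495/4 = 0.36238.

0.36 per year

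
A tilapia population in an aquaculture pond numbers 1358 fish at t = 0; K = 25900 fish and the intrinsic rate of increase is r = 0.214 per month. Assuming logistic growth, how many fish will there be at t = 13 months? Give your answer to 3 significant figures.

A = (K − N₀)/N₀ = (25900 − 1358)/1358 = 18.072.
N(t) = K/(1 + A·e^(−rt)) = 25900/(1 + 18.072×e^(−0.214×13)).
e^(−2.782) = 0.061915; denominator = 1 + 18.072×0.061915 = 2.1189.
N = 25900/2.1189 = 12223.2.

12200 fish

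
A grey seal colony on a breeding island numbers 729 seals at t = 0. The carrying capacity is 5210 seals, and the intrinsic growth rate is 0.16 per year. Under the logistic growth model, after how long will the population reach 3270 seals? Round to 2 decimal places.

A = (K − N₀)/N₀ = (5210 − 729)/729 = 6.1468.
Solve 5210/(1 + 6.1468·e^(−0.16t)) = 3270: 1 + 6.1468·e^(−0.16t) = 1.5933, so e^(−0.16t) = 0.0965176.
−0.16·t = ln(0.0965176) = -2.338, so t = 2.338/0.16 = 14.613.

14.61 years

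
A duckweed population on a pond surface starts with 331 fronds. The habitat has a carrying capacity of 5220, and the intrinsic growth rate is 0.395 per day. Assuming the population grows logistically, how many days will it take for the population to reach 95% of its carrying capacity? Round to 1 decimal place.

A = (K − N₀)/N₀ = (5220 − 331)/331 = 14.77.
Solve 5220/(1 + 14.77·e^(−0.395t)) = 4959: 1 + 14.77·e^(−0.395t) = 1.0526, so e^(−0.395t) = 0.00356332.
−0.395·t = ln(0.00356332) = -5.6371, so t = 5.6371/0.395 = 14.271.

14.3 days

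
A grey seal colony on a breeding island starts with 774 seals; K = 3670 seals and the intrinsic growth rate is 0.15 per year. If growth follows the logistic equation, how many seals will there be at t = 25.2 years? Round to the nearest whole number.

A = (K − N₀)/N₀ = (3670 − 774)/774 = 3.7416.
N(t) = K/(1 + A·e^(−rt)) = 3670/(1 + 3.7416×e^(−0.15×25.2)).
e^(−3.78) = 0.022823; denominator = 1 + 3.7416×0.022823 = 1.0854.
N = 3670/1.0854 = 3381.26.

3381 seals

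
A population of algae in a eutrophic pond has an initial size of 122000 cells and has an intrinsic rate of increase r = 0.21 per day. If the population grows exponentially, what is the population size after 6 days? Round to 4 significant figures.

N(t) = N₀·e^(rt) = 122000 × e^(0.21×6) = 122000 × e^1.26.
e^1.26 ≈ 3.5254, so N ≈ 122000 × 3.5254 = 430101.

430100 cells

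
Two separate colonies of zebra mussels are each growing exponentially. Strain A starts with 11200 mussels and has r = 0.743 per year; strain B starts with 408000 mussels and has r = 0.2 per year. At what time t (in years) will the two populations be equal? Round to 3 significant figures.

Set 11200·e^(0.743t) = 408000·e^(0.2t).
e^((0.743 − 0.2)t) = 408000/11200 → e^(0.543·t) = 36.429.
0.543·t = ln(36.429) = 3.5954, so t = 3.5954/0.543 = 6.6213.

6.62 years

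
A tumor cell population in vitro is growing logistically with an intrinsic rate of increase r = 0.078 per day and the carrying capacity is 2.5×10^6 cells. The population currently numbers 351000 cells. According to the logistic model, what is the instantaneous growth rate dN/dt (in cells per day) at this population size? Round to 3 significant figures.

23500 cells per day

dN/dt = rN(1 − N/K) = 0.078 × 351000 × (1 − 351000/2.5×10^6).
1 − 351000/2.5×10^6 = 0.8596; dN/dt = 0.078 × 351000 × 0.8596 = 23534.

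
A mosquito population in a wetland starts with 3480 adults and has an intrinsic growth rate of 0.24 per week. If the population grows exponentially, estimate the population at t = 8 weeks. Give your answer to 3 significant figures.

23700 adults

N(t) = N₀·e^(rt) = 3480 × e^(0.24×8) = 3480 × e^1.92.
e^1.92 ≈ 6.821, so N ≈ 3480 × 6.821 = 23736.9.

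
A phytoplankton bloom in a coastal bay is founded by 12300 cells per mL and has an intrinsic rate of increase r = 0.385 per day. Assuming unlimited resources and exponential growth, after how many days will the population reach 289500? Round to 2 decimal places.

Set N₀·e^(rt) = 289500: e^(0.385·t) = 289500/12300 = 23.537.
0.385·t = ln(23.537) = 3.1586, so t = 3.1586/0.385 = 8.204.

8.20 days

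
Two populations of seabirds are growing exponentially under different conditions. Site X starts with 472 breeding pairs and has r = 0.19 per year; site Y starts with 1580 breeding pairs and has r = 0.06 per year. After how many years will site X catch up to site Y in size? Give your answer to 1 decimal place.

Set 472·e^(0.19t) = 1580·e^(0.06t).
e^((0.19 − 0.06)t) = 1580/472 → e^(0.13·t) = 3.3475.
0.13·t = ln(3.3475) = 1.2082, so t = 1.2082/0.13 = 9.2939.

9.3 years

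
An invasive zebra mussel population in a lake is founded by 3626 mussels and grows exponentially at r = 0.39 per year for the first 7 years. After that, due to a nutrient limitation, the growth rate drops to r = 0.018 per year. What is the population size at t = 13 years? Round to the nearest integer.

Phase 1: N(7) = 3626·e^(0.39×7) = 3626·e^2.73 = 55597.
Phase 2 runs for 13 − 7 = 6 years at r = 0.018.
N(13) = 55597·e^(0.018×6) = 55597·e^0.108 = 61937.8.

61938 mussels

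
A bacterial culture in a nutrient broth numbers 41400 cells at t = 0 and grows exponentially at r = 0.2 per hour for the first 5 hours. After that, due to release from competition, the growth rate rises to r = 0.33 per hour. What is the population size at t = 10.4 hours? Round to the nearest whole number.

Phase 1: N(5) = 41400·e^(0.2×5) = 41400·e^1 = 112537.
Phase 2 runs for 10.4 − 5 = 5.4 hours at r = 0.33.
N(10.4) = 112537·e^(0.33×5.4) = 112537·e^1.782 = 668663.

668663 cells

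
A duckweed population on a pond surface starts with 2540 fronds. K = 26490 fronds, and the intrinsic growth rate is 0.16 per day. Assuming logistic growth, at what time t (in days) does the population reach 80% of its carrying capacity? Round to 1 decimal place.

22.7 days

A = (K − N₀)/N₀ = (26490 − 2540)/2540 = 9.4291.
Solve 26490/(1 + 9.4291·e^(−0.16t)) = 21192: 1 + 9.4291·e^(−0.16t) = 1.25, so e^(−0.16t) = 0.0265136.
−0.16·t = ln(0.0265136) = -3.6301, so t = 3.6301/0.16 = 22.688.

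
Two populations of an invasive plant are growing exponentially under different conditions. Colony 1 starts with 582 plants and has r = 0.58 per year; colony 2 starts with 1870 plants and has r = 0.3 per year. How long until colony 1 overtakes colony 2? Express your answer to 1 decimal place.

Set 582·e^(0.58t) = 1870·e^(0.3t).
e^((0.58 − 0.3)t) = 1870/582 → e^(0.28·t) = 3.2131.
0.28·t = ln(3.2131) = 1.1672, so t = 1.1672/0.28 = 4.1687.

4.2 years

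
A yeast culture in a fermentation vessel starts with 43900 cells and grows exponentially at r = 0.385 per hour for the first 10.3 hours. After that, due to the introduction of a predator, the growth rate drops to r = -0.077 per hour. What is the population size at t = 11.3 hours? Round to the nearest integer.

2143970 cells

Phase 1: N(10.3) = 43900·e^(0.385×10.3) = 43900·e^3.966 = 2.315577×10^6.
Phase 2 runs for 11.3 − 10.3 = 1 hours at r = -0.077.
N(11.3) = 2.315577×10^6·e^(-0.077×1) = 2.315577×10^6·e^-0.077 = 2.14397×10^6.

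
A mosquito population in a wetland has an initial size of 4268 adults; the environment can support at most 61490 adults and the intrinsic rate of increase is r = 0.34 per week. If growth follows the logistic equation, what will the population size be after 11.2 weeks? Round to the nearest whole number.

47390 adults

A = (K − N₀)/N₀ = (61490 − 4268)/4268 = 13.407.
N(t) = K/(1 + A·e^(−rt)) = 61490/(1 + 13.407×e^(−0.34×11.2)).
e^(−3.808) = 0.022193; denominator = 1 + 13.407×0.022193 = 1.2975.
N = 61490/1.2975 = 47389.7.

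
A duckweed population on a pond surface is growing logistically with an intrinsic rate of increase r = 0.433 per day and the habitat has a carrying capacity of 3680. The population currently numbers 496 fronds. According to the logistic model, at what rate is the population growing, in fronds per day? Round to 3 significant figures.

dN/dt = rN(1 − N/K) = 0.433 × 496 × (1 − 496/3680).
1 − 496/3680 = 0.86522; dN/dt = 0.433 × 496 × 0.86522 = 185.82.

186 fronds per day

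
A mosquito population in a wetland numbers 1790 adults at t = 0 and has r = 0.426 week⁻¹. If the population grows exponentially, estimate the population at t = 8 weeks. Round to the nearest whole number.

N(t) = N₀·e^(rt) = 1790 × e^(0.426×8) = 1790 × e^3.408.
e^3.408 ≈ 30.205, so N ≈ 1790 × 30.205 = 54066.5.

54067 adults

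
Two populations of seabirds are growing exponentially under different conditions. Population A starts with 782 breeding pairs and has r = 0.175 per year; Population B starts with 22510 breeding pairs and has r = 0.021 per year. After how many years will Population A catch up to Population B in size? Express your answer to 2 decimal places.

Set 782·e^(0.175t) = 22510·e^(0.021t).
e^((0.175 − 0.021)t) = 22510/782 → e^(0.154·t) = 28.785.
0.154·t = ln(28.785) = 3.3599, so t = 3.3599/0.154 = 21.817.

21.82 years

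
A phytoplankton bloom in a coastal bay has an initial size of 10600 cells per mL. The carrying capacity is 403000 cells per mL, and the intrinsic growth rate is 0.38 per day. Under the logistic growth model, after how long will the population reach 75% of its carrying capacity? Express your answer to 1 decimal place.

A = (K − N₀)/N₀ = (403000 − 10600)/10600 = 37.019.
Solve 403000/(1 + 37.019·e^(−0.38t)) = 302250: 1 + 37.019·e^(−0.38t) = 1.3333, so e^(−0.38t) = 0.00900442.
−0.38·t = ln(0.00900442) = -4.71, so t = 4.71/0.38 = 12.395.

12.4 days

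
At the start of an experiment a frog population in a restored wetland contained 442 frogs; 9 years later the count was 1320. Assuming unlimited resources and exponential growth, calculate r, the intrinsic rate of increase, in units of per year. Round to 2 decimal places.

From N(t) = N₀·e^(rt): e^(r·9) = 1320/442 = 2.9864.
r·9 = ln(2.9864) = 1.0941, so r = 1.0941/9 = 0.12156.

0.12 per year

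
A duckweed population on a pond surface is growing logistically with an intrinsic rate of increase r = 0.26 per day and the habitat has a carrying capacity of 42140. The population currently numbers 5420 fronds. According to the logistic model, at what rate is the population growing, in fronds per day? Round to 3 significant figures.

1230 fronds per day

dN/dt = rN(1 − N/K) = 0.26 × 5420 × (1 − 5420/42140).
1 − 5420/42140 = 0.87138; dN/dt = 0.26 × 5420 × 0.87138 = 1228.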